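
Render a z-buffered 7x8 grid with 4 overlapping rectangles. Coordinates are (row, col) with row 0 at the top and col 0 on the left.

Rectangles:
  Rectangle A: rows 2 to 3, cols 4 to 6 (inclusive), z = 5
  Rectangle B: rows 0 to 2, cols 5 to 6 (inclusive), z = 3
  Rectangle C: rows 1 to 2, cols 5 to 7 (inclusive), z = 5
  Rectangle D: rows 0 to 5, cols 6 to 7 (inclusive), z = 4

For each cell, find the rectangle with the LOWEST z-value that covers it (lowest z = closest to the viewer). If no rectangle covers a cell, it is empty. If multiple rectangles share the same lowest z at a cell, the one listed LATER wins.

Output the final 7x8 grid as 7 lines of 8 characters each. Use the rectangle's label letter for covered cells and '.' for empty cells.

.....BBD
.....BBD
....ABBD
....AADD
......DD
......DD
........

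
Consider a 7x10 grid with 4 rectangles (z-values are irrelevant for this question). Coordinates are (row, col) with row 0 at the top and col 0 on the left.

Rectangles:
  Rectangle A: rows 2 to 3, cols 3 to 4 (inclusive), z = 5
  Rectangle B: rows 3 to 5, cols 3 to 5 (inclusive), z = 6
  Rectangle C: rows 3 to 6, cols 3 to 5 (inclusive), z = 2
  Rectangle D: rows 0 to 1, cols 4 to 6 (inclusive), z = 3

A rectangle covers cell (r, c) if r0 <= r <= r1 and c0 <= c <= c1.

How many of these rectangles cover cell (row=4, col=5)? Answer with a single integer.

Answer: 2

Derivation:
Check cell (4,5):
  A: rows 2-3 cols 3-4 -> outside (row miss)
  B: rows 3-5 cols 3-5 -> covers
  C: rows 3-6 cols 3-5 -> covers
  D: rows 0-1 cols 4-6 -> outside (row miss)
Count covering = 2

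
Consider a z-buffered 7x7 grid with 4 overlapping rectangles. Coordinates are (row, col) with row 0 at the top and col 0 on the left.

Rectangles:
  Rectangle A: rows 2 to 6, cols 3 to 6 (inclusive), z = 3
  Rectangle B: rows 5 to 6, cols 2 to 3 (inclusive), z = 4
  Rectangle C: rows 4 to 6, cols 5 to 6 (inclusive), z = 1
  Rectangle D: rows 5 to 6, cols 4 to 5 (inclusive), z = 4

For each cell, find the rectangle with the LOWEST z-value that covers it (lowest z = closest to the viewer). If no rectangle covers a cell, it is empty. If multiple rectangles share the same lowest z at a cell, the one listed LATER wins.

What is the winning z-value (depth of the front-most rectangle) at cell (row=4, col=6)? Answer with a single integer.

Check cell (4,6):
  A: rows 2-6 cols 3-6 z=3 -> covers; best now A (z=3)
  B: rows 5-6 cols 2-3 -> outside (row miss)
  C: rows 4-6 cols 5-6 z=1 -> covers; best now C (z=1)
  D: rows 5-6 cols 4-5 -> outside (row miss)
Winner: C at z=1

Answer: 1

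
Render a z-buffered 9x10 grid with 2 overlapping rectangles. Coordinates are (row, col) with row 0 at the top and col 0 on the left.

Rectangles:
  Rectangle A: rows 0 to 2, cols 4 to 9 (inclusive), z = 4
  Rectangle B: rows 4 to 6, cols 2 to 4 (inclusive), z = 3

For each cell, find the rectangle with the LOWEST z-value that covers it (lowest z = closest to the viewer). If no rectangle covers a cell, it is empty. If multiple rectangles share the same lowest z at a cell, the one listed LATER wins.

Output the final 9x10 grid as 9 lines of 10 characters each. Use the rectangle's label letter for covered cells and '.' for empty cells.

....AAAAAA
....AAAAAA
....AAAAAA
..........
..BBB.....
..BBB.....
..BBB.....
..........
..........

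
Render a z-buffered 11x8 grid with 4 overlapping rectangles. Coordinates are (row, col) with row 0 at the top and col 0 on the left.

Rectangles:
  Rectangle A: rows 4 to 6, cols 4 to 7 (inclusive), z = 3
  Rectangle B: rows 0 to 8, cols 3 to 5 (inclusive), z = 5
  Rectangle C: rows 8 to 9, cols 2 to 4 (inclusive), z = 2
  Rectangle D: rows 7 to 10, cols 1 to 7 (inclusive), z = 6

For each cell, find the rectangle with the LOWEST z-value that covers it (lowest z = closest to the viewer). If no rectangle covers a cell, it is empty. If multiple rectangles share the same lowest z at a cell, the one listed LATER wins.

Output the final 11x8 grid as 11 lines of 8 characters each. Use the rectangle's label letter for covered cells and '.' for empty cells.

...BBB..
...BBB..
...BBB..
...BBB..
...BAAAA
...BAAAA
...BAAAA
.DDBBBDD
.DCCCBDD
.DCCCDDD
.DDDDDDD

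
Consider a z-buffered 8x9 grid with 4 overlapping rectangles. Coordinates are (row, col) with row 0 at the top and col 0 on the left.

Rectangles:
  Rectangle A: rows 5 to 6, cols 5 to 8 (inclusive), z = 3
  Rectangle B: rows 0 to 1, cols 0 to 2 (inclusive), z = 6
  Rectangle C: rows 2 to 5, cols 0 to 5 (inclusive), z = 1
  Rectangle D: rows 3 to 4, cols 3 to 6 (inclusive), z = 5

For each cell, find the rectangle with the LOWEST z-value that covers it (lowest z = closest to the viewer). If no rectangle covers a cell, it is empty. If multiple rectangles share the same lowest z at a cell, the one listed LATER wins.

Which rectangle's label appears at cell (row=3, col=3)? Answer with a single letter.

Answer: C

Derivation:
Check cell (3,3):
  A: rows 5-6 cols 5-8 -> outside (row miss)
  B: rows 0-1 cols 0-2 -> outside (row miss)
  C: rows 2-5 cols 0-5 z=1 -> covers; best now C (z=1)
  D: rows 3-4 cols 3-6 z=5 -> covers; best now C (z=1)
Winner: C at z=1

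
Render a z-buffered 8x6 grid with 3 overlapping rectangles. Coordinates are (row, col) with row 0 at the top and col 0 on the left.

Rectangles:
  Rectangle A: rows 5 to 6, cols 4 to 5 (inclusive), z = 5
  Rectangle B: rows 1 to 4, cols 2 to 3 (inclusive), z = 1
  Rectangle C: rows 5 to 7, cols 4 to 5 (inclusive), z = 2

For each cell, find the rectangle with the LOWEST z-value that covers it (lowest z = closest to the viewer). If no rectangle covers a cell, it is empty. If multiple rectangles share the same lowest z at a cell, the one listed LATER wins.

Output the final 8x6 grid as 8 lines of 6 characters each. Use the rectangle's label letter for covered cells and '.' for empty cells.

......
..BB..
..BB..
..BB..
..BB..
....CC
....CC
....CC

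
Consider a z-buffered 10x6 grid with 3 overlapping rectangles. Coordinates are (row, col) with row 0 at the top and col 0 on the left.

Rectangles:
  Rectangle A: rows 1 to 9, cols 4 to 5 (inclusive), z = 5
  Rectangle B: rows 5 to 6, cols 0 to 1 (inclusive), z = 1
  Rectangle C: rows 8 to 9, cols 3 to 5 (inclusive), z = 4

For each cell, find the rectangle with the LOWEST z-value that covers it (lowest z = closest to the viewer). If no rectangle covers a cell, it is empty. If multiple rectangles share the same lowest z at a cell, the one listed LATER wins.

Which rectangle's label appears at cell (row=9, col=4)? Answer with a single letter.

Check cell (9,4):
  A: rows 1-9 cols 4-5 z=5 -> covers; best now A (z=5)
  B: rows 5-6 cols 0-1 -> outside (row miss)
  C: rows 8-9 cols 3-5 z=4 -> covers; best now C (z=4)
Winner: C at z=4

Answer: C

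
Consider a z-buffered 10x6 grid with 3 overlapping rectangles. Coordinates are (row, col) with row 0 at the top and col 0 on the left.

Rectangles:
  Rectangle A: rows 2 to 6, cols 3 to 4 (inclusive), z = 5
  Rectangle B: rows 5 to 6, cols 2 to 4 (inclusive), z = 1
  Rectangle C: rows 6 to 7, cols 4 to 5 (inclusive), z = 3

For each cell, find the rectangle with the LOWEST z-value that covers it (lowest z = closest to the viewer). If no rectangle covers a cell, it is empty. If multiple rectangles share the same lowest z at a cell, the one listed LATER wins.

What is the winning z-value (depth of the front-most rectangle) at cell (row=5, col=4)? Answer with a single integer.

Check cell (5,4):
  A: rows 2-6 cols 3-4 z=5 -> covers; best now A (z=5)
  B: rows 5-6 cols 2-4 z=1 -> covers; best now B (z=1)
  C: rows 6-7 cols 4-5 -> outside (row miss)
Winner: B at z=1

Answer: 1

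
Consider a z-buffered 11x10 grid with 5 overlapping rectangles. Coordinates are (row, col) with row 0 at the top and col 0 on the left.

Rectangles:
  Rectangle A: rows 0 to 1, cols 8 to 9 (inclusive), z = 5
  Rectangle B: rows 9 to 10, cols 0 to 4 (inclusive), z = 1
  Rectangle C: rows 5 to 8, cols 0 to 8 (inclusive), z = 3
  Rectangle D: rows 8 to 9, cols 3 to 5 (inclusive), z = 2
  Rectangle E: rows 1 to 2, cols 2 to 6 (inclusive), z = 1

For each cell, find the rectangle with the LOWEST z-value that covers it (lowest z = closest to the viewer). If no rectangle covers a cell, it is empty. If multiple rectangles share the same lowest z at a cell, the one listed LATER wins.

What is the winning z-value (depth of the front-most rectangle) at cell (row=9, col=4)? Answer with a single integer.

Check cell (9,4):
  A: rows 0-1 cols 8-9 -> outside (row miss)
  B: rows 9-10 cols 0-4 z=1 -> covers; best now B (z=1)
  C: rows 5-8 cols 0-8 -> outside (row miss)
  D: rows 8-9 cols 3-5 z=2 -> covers; best now B (z=1)
  E: rows 1-2 cols 2-6 -> outside (row miss)
Winner: B at z=1

Answer: 1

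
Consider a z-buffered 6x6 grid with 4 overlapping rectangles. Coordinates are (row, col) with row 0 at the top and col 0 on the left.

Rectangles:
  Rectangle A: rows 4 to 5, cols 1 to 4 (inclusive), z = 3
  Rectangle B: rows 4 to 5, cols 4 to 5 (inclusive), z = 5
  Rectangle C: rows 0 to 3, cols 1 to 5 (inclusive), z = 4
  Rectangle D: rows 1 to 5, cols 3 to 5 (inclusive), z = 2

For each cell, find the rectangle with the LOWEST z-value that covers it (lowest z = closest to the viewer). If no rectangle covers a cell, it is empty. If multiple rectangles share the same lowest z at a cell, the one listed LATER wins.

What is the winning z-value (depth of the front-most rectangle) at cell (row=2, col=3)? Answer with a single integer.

Check cell (2,3):
  A: rows 4-5 cols 1-4 -> outside (row miss)
  B: rows 4-5 cols 4-5 -> outside (row miss)
  C: rows 0-3 cols 1-5 z=4 -> covers; best now C (z=4)
  D: rows 1-5 cols 3-5 z=2 -> covers; best now D (z=2)
Winner: D at z=2

Answer: 2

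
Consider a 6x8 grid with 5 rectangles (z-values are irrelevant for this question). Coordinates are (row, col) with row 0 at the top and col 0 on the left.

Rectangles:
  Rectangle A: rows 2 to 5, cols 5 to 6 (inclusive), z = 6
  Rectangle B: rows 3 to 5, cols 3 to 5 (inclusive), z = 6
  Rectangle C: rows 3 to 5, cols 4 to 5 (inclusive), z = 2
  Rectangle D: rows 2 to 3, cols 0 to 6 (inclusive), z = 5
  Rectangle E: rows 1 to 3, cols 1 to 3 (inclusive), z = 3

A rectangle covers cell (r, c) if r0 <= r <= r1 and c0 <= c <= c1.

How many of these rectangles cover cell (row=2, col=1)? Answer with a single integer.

Answer: 2

Derivation:
Check cell (2,1):
  A: rows 2-5 cols 5-6 -> outside (col miss)
  B: rows 3-5 cols 3-5 -> outside (row miss)
  C: rows 3-5 cols 4-5 -> outside (row miss)
  D: rows 2-3 cols 0-6 -> covers
  E: rows 1-3 cols 1-3 -> covers
Count covering = 2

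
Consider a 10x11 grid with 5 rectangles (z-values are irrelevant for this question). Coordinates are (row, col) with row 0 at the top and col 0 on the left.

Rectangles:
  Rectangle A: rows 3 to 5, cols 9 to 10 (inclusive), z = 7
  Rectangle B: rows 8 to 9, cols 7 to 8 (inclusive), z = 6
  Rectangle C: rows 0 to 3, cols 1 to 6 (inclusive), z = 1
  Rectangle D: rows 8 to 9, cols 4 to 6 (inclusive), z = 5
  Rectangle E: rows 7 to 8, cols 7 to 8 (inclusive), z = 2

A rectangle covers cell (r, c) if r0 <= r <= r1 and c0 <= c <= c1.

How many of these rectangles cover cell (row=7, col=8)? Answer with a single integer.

Answer: 1

Derivation:
Check cell (7,8):
  A: rows 3-5 cols 9-10 -> outside (row miss)
  B: rows 8-9 cols 7-8 -> outside (row miss)
  C: rows 0-3 cols 1-6 -> outside (row miss)
  D: rows 8-9 cols 4-6 -> outside (row miss)
  E: rows 7-8 cols 7-8 -> covers
Count covering = 1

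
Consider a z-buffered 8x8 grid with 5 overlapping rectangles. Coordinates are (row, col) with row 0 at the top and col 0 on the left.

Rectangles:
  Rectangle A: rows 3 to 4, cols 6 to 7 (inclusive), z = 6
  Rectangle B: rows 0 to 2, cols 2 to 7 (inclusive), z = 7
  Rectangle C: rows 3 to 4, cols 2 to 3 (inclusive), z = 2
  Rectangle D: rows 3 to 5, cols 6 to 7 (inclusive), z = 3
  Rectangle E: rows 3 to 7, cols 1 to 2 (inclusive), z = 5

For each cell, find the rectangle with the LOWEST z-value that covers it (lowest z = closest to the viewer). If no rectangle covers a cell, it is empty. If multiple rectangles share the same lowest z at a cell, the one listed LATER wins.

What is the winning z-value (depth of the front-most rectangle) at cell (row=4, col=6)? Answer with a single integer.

Check cell (4,6):
  A: rows 3-4 cols 6-7 z=6 -> covers; best now A (z=6)
  B: rows 0-2 cols 2-7 -> outside (row miss)
  C: rows 3-4 cols 2-3 -> outside (col miss)
  D: rows 3-5 cols 6-7 z=3 -> covers; best now D (z=3)
  E: rows 3-7 cols 1-2 -> outside (col miss)
Winner: D at z=3

Answer: 3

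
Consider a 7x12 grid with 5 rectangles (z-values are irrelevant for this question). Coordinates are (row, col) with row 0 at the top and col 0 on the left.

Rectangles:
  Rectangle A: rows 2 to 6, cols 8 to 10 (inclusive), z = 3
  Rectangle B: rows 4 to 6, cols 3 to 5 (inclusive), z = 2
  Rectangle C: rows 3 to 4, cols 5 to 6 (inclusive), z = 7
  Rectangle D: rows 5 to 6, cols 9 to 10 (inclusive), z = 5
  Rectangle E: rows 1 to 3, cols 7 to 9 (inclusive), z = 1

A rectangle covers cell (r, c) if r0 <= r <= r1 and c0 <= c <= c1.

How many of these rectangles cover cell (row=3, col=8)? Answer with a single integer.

Answer: 2

Derivation:
Check cell (3,8):
  A: rows 2-6 cols 8-10 -> covers
  B: rows 4-6 cols 3-5 -> outside (row miss)
  C: rows 3-4 cols 5-6 -> outside (col miss)
  D: rows 5-6 cols 9-10 -> outside (row miss)
  E: rows 1-3 cols 7-9 -> covers
Count covering = 2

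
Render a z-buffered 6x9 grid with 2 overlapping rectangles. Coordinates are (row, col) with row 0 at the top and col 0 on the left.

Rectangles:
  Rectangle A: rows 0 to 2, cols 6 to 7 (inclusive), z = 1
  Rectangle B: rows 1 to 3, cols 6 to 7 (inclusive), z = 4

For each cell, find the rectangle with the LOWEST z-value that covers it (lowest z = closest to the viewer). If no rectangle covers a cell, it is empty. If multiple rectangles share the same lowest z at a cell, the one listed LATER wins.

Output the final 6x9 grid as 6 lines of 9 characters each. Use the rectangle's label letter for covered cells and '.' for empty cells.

......AA.
......AA.
......AA.
......BB.
.........
.........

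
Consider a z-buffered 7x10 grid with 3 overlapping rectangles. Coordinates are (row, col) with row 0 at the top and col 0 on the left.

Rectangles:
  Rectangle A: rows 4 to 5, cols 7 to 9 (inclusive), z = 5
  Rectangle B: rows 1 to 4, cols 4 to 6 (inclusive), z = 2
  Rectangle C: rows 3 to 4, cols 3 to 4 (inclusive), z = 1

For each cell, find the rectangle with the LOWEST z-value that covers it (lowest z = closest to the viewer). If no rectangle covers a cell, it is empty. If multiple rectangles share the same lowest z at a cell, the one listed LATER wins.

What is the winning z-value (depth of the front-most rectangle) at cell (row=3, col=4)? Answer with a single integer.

Answer: 1

Derivation:
Check cell (3,4):
  A: rows 4-5 cols 7-9 -> outside (row miss)
  B: rows 1-4 cols 4-6 z=2 -> covers; best now B (z=2)
  C: rows 3-4 cols 3-4 z=1 -> covers; best now C (z=1)
Winner: C at z=1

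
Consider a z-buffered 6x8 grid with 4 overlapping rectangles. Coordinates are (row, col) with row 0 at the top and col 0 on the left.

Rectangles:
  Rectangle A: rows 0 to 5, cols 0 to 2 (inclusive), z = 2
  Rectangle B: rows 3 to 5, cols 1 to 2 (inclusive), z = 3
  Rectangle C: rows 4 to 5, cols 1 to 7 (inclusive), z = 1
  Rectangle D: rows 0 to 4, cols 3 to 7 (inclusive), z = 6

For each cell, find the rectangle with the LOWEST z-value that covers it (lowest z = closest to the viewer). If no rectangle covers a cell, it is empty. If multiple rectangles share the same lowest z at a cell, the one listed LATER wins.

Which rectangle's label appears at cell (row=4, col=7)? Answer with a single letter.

Check cell (4,7):
  A: rows 0-5 cols 0-2 -> outside (col miss)
  B: rows 3-5 cols 1-2 -> outside (col miss)
  C: rows 4-5 cols 1-7 z=1 -> covers; best now C (z=1)
  D: rows 0-4 cols 3-7 z=6 -> covers; best now C (z=1)
Winner: C at z=1

Answer: C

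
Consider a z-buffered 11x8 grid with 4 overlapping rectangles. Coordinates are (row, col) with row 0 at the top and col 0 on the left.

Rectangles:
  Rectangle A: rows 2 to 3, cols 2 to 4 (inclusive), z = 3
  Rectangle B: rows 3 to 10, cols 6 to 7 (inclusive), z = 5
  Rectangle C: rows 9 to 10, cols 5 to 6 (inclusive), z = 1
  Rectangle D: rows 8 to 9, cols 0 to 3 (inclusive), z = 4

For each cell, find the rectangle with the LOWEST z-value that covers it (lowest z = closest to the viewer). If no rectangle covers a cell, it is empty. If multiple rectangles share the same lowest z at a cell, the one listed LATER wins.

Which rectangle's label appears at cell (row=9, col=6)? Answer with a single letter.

Answer: C

Derivation:
Check cell (9,6):
  A: rows 2-3 cols 2-4 -> outside (row miss)
  B: rows 3-10 cols 6-7 z=5 -> covers; best now B (z=5)
  C: rows 9-10 cols 5-6 z=1 -> covers; best now C (z=1)
  D: rows 8-9 cols 0-3 -> outside (col miss)
Winner: C at z=1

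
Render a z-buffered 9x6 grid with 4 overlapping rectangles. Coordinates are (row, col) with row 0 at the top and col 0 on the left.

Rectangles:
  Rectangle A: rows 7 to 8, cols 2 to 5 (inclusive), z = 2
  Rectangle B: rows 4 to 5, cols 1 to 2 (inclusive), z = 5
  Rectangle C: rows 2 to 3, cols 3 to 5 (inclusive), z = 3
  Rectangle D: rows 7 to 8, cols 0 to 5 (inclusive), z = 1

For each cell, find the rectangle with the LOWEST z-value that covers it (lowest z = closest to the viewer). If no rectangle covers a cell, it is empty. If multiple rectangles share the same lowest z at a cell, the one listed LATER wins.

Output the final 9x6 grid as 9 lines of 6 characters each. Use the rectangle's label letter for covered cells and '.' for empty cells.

......
......
...CCC
...CCC
.BB...
.BB...
......
DDDDDD
DDDDDD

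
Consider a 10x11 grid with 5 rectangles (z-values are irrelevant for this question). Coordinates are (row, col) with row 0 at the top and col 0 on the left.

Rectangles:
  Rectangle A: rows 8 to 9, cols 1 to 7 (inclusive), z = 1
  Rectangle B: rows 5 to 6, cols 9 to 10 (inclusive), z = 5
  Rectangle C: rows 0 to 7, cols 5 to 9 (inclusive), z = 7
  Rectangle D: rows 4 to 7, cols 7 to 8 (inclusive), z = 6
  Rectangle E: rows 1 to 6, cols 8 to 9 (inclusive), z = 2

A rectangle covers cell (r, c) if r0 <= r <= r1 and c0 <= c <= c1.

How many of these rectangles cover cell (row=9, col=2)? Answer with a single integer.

Check cell (9,2):
  A: rows 8-9 cols 1-7 -> covers
  B: rows 5-6 cols 9-10 -> outside (row miss)
  C: rows 0-7 cols 5-9 -> outside (row miss)
  D: rows 4-7 cols 7-8 -> outside (row miss)
  E: rows 1-6 cols 8-9 -> outside (row miss)
Count covering = 1

Answer: 1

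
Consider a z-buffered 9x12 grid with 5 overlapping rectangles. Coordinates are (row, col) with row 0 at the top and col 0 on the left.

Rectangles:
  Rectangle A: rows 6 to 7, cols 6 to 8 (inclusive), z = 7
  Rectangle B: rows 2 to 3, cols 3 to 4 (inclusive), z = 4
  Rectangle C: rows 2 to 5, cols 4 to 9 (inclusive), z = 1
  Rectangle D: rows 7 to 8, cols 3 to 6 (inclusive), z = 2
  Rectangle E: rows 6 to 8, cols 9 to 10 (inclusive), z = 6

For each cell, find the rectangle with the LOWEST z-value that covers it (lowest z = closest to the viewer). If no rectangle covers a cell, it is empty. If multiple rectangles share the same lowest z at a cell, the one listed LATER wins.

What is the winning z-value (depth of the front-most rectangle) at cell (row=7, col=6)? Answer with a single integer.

Answer: 2

Derivation:
Check cell (7,6):
  A: rows 6-7 cols 6-8 z=7 -> covers; best now A (z=7)
  B: rows 2-3 cols 3-4 -> outside (row miss)
  C: rows 2-5 cols 4-9 -> outside (row miss)
  D: rows 7-8 cols 3-6 z=2 -> covers; best now D (z=2)
  E: rows 6-8 cols 9-10 -> outside (col miss)
Winner: D at z=2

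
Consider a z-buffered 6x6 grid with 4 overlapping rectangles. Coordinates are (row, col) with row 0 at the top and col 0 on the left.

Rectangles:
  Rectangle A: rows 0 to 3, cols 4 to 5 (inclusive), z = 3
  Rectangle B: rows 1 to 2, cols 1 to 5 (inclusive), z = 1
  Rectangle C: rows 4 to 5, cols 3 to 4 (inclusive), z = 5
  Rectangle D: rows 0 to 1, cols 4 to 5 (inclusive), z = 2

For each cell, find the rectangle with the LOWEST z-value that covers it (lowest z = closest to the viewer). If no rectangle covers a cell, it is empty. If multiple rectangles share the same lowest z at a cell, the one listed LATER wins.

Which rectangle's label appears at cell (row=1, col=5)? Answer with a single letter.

Check cell (1,5):
  A: rows 0-3 cols 4-5 z=3 -> covers; best now A (z=3)
  B: rows 1-2 cols 1-5 z=1 -> covers; best now B (z=1)
  C: rows 4-5 cols 3-4 -> outside (row miss)
  D: rows 0-1 cols 4-5 z=2 -> covers; best now B (z=1)
Winner: B at z=1

Answer: B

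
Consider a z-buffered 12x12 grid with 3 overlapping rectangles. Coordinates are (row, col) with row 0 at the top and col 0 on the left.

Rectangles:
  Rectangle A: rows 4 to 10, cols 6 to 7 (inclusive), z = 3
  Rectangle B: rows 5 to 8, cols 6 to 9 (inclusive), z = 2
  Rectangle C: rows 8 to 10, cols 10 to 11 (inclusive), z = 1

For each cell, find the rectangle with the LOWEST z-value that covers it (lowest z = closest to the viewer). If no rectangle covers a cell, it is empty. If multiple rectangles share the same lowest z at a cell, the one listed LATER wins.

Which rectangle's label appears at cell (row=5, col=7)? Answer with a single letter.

Answer: B

Derivation:
Check cell (5,7):
  A: rows 4-10 cols 6-7 z=3 -> covers; best now A (z=3)
  B: rows 5-8 cols 6-9 z=2 -> covers; best now B (z=2)
  C: rows 8-10 cols 10-11 -> outside (row miss)
Winner: B at z=2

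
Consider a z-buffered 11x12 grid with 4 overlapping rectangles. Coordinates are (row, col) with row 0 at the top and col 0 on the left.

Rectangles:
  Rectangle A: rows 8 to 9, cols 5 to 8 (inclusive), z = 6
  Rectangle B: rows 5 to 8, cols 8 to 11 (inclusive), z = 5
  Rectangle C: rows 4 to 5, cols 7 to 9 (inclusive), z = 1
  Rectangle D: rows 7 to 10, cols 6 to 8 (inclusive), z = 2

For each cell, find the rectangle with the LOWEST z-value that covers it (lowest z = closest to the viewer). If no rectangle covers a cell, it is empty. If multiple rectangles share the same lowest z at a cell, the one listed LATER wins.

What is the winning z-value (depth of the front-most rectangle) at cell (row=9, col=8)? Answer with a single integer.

Check cell (9,8):
  A: rows 8-9 cols 5-8 z=6 -> covers; best now A (z=6)
  B: rows 5-8 cols 8-11 -> outside (row miss)
  C: rows 4-5 cols 7-9 -> outside (row miss)
  D: rows 7-10 cols 6-8 z=2 -> covers; best now D (z=2)
Winner: D at z=2

Answer: 2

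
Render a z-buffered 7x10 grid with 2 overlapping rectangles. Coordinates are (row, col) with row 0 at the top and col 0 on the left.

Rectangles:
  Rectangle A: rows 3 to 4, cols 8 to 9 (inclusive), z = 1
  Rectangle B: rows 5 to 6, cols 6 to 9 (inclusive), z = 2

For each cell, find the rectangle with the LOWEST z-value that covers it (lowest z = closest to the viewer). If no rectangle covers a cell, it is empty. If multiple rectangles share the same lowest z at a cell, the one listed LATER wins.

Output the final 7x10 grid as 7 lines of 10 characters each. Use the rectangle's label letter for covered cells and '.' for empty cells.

..........
..........
..........
........AA
........AA
......BBBB
......BBBB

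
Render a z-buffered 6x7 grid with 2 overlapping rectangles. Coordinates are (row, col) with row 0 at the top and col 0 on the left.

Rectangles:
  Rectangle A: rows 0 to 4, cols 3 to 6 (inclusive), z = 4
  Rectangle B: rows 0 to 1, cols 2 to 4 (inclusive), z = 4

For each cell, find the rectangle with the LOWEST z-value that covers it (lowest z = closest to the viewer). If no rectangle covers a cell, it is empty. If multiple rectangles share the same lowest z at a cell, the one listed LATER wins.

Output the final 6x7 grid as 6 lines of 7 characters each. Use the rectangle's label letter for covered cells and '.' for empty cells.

..BBBAA
..BBBAA
...AAAA
...AAAA
...AAAA
.......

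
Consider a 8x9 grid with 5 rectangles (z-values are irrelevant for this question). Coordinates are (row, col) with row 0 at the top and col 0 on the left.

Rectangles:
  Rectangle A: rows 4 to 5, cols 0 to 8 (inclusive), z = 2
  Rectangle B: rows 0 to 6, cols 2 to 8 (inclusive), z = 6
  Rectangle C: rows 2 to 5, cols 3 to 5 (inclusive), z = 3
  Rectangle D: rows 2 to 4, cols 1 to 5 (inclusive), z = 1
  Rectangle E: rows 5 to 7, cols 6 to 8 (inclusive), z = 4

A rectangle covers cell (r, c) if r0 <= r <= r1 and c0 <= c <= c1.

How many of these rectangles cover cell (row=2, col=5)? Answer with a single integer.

Check cell (2,5):
  A: rows 4-5 cols 0-8 -> outside (row miss)
  B: rows 0-6 cols 2-8 -> covers
  C: rows 2-5 cols 3-5 -> covers
  D: rows 2-4 cols 1-5 -> covers
  E: rows 5-7 cols 6-8 -> outside (row miss)
Count covering = 3

Answer: 3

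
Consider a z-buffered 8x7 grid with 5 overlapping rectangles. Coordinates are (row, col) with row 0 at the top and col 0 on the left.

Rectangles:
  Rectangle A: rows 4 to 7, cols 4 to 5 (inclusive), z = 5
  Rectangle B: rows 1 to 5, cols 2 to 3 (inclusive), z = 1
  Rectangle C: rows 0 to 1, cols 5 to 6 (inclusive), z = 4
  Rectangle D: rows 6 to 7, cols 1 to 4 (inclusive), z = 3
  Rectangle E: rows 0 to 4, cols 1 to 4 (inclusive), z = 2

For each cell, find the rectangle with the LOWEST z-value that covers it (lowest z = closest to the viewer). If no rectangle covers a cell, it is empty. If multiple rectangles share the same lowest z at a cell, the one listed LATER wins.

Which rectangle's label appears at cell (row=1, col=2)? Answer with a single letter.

Answer: B

Derivation:
Check cell (1,2):
  A: rows 4-7 cols 4-5 -> outside (row miss)
  B: rows 1-5 cols 2-3 z=1 -> covers; best now B (z=1)
  C: rows 0-1 cols 5-6 -> outside (col miss)
  D: rows 6-7 cols 1-4 -> outside (row miss)
  E: rows 0-4 cols 1-4 z=2 -> covers; best now B (z=1)
Winner: B at z=1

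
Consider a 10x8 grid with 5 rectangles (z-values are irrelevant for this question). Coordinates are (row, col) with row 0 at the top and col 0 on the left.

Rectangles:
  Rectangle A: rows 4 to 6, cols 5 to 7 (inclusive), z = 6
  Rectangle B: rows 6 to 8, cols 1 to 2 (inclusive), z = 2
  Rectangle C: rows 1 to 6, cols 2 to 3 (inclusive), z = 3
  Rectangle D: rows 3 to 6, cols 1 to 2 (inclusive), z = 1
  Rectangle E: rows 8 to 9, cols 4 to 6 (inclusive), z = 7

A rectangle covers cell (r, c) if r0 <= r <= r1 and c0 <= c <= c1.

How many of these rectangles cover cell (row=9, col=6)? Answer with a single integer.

Check cell (9,6):
  A: rows 4-6 cols 5-7 -> outside (row miss)
  B: rows 6-8 cols 1-2 -> outside (row miss)
  C: rows 1-6 cols 2-3 -> outside (row miss)
  D: rows 3-6 cols 1-2 -> outside (row miss)
  E: rows 8-9 cols 4-6 -> covers
Count covering = 1

Answer: 1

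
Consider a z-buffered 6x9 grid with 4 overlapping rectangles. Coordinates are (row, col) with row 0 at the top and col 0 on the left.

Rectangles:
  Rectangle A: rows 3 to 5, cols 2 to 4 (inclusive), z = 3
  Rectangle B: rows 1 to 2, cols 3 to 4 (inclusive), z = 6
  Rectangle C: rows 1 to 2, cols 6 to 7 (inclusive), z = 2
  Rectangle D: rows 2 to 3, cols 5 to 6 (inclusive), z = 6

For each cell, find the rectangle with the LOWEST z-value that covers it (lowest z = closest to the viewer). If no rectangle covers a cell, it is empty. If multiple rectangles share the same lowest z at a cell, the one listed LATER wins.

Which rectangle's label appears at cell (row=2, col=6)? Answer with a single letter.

Answer: C

Derivation:
Check cell (2,6):
  A: rows 3-5 cols 2-4 -> outside (row miss)
  B: rows 1-2 cols 3-4 -> outside (col miss)
  C: rows 1-2 cols 6-7 z=2 -> covers; best now C (z=2)
  D: rows 2-3 cols 5-6 z=6 -> covers; best now C (z=2)
Winner: C at z=2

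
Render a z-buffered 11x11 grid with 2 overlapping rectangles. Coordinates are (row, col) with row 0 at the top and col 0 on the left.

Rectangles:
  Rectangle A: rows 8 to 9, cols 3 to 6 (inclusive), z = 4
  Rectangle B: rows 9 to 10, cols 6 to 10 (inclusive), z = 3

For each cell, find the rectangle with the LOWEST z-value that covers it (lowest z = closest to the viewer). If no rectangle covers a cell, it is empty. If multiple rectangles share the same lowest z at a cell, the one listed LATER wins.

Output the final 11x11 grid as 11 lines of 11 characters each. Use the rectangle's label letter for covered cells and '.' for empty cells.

...........
...........
...........
...........
...........
...........
...........
...........
...AAAA....
...AAABBBBB
......BBBBB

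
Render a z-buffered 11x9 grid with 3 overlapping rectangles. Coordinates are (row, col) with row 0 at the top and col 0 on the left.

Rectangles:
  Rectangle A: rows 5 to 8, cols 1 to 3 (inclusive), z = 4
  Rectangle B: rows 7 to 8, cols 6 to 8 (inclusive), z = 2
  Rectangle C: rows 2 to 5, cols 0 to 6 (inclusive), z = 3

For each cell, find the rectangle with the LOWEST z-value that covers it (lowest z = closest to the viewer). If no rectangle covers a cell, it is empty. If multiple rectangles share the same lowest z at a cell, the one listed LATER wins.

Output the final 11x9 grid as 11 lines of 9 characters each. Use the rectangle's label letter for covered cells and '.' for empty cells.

.........
.........
CCCCCCC..
CCCCCCC..
CCCCCCC..
CCCCCCC..
.AAA.....
.AAA..BBB
.AAA..BBB
.........
.........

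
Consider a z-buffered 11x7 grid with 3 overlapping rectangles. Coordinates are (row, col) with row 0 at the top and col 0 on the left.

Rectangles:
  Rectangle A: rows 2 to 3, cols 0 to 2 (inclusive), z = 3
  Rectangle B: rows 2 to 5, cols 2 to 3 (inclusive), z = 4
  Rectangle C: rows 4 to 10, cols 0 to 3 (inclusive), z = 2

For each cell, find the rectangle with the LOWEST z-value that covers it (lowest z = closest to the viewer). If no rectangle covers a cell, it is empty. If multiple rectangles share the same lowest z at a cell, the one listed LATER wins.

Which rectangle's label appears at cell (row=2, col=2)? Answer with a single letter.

Check cell (2,2):
  A: rows 2-3 cols 0-2 z=3 -> covers; best now A (z=3)
  B: rows 2-5 cols 2-3 z=4 -> covers; best now A (z=3)
  C: rows 4-10 cols 0-3 -> outside (row miss)
Winner: A at z=3

Answer: A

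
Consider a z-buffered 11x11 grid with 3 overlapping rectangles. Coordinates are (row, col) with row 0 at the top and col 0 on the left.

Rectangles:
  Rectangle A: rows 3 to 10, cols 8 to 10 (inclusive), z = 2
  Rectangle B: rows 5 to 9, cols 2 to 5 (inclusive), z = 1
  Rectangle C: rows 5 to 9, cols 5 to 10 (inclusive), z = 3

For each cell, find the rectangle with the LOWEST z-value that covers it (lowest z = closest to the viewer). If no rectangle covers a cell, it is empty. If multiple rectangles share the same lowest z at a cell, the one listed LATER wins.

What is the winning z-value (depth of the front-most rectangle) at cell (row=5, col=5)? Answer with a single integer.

Check cell (5,5):
  A: rows 3-10 cols 8-10 -> outside (col miss)
  B: rows 5-9 cols 2-5 z=1 -> covers; best now B (z=1)
  C: rows 5-9 cols 5-10 z=3 -> covers; best now B (z=1)
Winner: B at z=1

Answer: 1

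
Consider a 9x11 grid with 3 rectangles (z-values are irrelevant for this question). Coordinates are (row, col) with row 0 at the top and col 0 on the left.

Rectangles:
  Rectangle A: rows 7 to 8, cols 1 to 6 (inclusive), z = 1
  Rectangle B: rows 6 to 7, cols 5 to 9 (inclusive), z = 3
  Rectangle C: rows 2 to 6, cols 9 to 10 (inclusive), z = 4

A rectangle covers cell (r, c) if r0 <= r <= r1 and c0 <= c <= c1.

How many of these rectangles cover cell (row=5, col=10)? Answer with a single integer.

Answer: 1

Derivation:
Check cell (5,10):
  A: rows 7-8 cols 1-6 -> outside (row miss)
  B: rows 6-7 cols 5-9 -> outside (row miss)
  C: rows 2-6 cols 9-10 -> covers
Count covering = 1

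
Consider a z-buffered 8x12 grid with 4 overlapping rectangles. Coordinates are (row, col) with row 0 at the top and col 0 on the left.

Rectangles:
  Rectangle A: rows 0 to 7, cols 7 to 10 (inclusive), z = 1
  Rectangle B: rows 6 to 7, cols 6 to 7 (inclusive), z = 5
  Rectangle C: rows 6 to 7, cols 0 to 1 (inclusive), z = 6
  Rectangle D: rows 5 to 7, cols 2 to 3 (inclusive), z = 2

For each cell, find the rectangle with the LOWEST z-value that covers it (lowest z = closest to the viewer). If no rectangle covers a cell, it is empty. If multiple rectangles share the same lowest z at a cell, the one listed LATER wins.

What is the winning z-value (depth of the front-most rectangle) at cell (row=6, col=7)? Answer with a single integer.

Answer: 1

Derivation:
Check cell (6,7):
  A: rows 0-7 cols 7-10 z=1 -> covers; best now A (z=1)
  B: rows 6-7 cols 6-7 z=5 -> covers; best now A (z=1)
  C: rows 6-7 cols 0-1 -> outside (col miss)
  D: rows 5-7 cols 2-3 -> outside (col miss)
Winner: A at z=1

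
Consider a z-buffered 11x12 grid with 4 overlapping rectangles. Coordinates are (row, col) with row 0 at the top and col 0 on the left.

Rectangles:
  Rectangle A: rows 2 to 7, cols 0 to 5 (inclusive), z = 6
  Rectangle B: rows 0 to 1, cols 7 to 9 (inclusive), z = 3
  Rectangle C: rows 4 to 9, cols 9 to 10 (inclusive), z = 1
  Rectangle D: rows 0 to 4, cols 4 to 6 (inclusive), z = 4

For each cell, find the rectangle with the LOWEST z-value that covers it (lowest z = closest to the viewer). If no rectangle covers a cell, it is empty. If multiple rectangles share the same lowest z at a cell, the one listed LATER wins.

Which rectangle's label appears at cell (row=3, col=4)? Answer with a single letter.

Check cell (3,4):
  A: rows 2-7 cols 0-5 z=6 -> covers; best now A (z=6)
  B: rows 0-1 cols 7-9 -> outside (row miss)
  C: rows 4-9 cols 9-10 -> outside (row miss)
  D: rows 0-4 cols 4-6 z=4 -> covers; best now D (z=4)
Winner: D at z=4

Answer: D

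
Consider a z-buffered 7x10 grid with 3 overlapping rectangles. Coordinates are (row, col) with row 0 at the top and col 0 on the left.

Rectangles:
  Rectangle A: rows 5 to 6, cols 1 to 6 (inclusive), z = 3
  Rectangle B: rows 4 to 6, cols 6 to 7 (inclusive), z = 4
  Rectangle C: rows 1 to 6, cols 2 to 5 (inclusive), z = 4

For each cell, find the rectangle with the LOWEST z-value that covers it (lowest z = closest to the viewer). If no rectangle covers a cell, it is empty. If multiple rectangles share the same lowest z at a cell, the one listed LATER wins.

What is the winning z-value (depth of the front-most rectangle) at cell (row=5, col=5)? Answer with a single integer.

Answer: 3

Derivation:
Check cell (5,5):
  A: rows 5-6 cols 1-6 z=3 -> covers; best now A (z=3)
  B: rows 4-6 cols 6-7 -> outside (col miss)
  C: rows 1-6 cols 2-5 z=4 -> covers; best now A (z=3)
Winner: A at z=3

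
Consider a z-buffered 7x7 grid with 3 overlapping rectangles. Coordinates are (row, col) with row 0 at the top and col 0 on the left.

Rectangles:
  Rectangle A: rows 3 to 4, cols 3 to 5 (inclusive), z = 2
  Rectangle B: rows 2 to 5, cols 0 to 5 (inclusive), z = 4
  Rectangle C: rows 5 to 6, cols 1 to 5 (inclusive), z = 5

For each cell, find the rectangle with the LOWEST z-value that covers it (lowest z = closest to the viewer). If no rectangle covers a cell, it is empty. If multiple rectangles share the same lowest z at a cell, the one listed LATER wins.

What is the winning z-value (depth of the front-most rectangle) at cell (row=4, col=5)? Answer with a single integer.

Check cell (4,5):
  A: rows 3-4 cols 3-5 z=2 -> covers; best now A (z=2)
  B: rows 2-5 cols 0-5 z=4 -> covers; best now A (z=2)
  C: rows 5-6 cols 1-5 -> outside (row miss)
Winner: A at z=2

Answer: 2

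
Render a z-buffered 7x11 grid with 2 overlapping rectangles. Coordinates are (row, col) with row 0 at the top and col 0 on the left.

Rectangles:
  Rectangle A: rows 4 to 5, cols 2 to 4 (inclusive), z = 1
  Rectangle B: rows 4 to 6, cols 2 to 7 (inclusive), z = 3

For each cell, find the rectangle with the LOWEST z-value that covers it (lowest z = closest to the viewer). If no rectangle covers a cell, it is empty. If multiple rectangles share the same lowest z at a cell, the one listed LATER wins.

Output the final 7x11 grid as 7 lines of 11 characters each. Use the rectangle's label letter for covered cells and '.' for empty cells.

...........
...........
...........
...........
..AAABBB...
..AAABBB...
..BBBBBB...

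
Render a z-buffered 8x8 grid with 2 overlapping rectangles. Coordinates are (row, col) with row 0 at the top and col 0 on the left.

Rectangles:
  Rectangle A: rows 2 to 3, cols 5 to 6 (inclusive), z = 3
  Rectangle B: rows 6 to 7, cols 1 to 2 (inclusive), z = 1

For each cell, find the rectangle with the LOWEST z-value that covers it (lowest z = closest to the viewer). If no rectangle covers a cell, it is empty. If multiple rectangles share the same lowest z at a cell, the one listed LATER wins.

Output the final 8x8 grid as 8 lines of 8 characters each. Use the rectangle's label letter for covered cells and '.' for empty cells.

........
........
.....AA.
.....AA.
........
........
.BB.....
.BB.....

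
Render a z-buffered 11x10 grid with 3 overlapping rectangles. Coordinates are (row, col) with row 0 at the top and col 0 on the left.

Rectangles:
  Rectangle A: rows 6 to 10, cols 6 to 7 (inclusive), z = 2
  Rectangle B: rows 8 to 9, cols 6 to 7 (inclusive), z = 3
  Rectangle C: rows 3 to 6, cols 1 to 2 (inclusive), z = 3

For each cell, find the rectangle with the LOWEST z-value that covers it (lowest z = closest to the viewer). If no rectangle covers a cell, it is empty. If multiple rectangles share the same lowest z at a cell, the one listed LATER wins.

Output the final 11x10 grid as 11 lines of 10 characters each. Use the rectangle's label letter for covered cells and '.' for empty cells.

..........
..........
..........
.CC.......
.CC.......
.CC.......
.CC...AA..
......AA..
......AA..
......AA..
......AA..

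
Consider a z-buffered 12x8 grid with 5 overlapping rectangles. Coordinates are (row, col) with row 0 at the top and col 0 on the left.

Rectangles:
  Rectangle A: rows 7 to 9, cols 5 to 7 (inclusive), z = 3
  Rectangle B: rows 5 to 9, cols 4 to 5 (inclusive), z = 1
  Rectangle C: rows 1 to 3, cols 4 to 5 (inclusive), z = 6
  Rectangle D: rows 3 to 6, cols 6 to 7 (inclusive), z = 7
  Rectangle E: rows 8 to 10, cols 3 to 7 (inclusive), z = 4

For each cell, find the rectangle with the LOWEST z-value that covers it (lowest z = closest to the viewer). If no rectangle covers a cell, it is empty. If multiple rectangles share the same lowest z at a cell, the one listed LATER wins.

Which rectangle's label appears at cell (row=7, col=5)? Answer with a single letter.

Answer: B

Derivation:
Check cell (7,5):
  A: rows 7-9 cols 5-7 z=3 -> covers; best now A (z=3)
  B: rows 5-9 cols 4-5 z=1 -> covers; best now B (z=1)
  C: rows 1-3 cols 4-5 -> outside (row miss)
  D: rows 3-6 cols 6-7 -> outside (row miss)
  E: rows 8-10 cols 3-7 -> outside (row miss)
Winner: B at z=1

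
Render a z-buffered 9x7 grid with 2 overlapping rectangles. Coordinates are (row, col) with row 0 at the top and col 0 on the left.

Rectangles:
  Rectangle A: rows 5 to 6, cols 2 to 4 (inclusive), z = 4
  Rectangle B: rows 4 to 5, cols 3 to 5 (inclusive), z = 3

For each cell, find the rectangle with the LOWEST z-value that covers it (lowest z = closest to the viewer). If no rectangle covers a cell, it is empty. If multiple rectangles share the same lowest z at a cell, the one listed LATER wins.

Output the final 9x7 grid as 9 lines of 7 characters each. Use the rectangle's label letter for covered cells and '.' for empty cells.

.......
.......
.......
.......
...BBB.
..ABBB.
..AAA..
.......
.......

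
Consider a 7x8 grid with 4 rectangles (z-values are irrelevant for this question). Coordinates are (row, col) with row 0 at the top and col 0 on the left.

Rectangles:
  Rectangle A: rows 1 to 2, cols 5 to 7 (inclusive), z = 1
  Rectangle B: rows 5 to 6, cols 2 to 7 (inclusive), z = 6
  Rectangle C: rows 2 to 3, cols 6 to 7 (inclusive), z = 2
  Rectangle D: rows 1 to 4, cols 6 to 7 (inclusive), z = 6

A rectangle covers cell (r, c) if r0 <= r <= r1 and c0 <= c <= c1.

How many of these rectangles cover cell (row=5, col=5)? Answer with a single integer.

Check cell (5,5):
  A: rows 1-2 cols 5-7 -> outside (row miss)
  B: rows 5-6 cols 2-7 -> covers
  C: rows 2-3 cols 6-7 -> outside (row miss)
  D: rows 1-4 cols 6-7 -> outside (row miss)
Count covering = 1

Answer: 1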